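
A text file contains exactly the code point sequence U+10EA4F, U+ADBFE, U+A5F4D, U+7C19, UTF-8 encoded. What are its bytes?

F4 8E A9 8F F2 AD AF BE F2 A5 BD 8D E7 B0 99

U+10EA4F: 4-byte form → F4 8E A9 8F.
U+ADBFE: 4-byte form → F2 AD AF BE.
U+A5F4D: 4-byte form → F2 A5 BD 8D.
U+7C19: 3-byte form → E7 B0 99.
Concatenated (15 bytes): F4 8E A9 8F F2 AD AF BE F2 A5 BD 8D E7 B0 99.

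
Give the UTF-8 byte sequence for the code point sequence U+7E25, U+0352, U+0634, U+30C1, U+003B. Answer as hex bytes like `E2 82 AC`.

E7 B8 A5 CD 92 D8 B4 E3 83 81 3B

U+7E25: 3-byte form → E7 B8 A5.
U+0352: 2-byte form → CD 92.
U+0634: 2-byte form → D8 B4.
U+30C1: 3-byte form → E3 83 81.
U+003B: 1-byte form → 3B.
Concatenated (11 bytes): E7 B8 A5 CD 92 D8 B4 E3 83 81 3B.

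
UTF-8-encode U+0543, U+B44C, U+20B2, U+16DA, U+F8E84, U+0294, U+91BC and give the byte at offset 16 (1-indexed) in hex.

0xCA

1-indexed offset 16 is 0-indexed offset 15.
U+0543 → 2-byte form D5 83 at offsets 0–1.
U+B44C → 3-byte form EB 91 8C at offsets 2–4.
U+20B2 → 3-byte form E2 82 B2 at offsets 5–7.
U+16DA → 3-byte form E1 9B 9A at offsets 8–10.
U+F8E84 → 4-byte form F3 B8 BA 84 at offsets 11–14.
U+0294 → 2-byte form CA 94 at offsets 15–16.
Offset 15 falls in char 6's range; it's byte 1 of CA 94 = 0xCA.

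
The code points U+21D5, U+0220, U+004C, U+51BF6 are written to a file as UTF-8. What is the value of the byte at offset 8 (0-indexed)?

0xAF

U+21D5 → 3-byte form E2 87 95 at offsets 0–2.
U+0220 → 2-byte form C8 A0 at offsets 3–4.
U+004C → 1-byte form 4C at offsets 5–5.
U+51BF6 → 4-byte form F1 91 AF B6 at offsets 6–9.
Offset 8 falls in char 4's range; it's byte 3 of F1 91 AF B6 = 0xAF.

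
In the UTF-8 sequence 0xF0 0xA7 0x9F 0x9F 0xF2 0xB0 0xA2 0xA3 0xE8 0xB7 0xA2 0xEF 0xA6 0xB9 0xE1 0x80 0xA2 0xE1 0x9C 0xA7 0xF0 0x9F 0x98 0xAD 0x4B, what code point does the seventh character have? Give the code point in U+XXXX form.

Offset 0: leading byte 0xF0 = 11110000 → 4-byte char #1 = F0 A7 9F 9F.
Offset 4: leading byte 0xF2 = 11110010 → 4-byte char #2 = F2 B0 A2 A3.
Offset 8: leading byte 0xE8 = 11101000 → 3-byte char #3 = E8 B7 A2.
Offset 11: leading byte 0xEF = 11101111 → 3-byte char #4 = EF A6 B9.
Offset 14: leading byte 0xE1 = 11100001 → 3-byte char #5 = E1 80 A2.
Offset 17: leading byte 0xE1 = 11100001 → 3-byte char #6 = E1 9C A7.
Offset 20: leading byte 0xF0 = 11110000 → 4-byte char #7 = F0 9F 98 AD.
Leading byte 0xF0 = 11110000 matches 11110xxx → 4-byte sequence.
Byte 1: 0xF0 = 11110000, payload 000 (3 bits).
Byte 2: 0x9F = 10011111 (10xxxxxx ✓), payload 011111.
Byte 3: 0x98 = 10011000 (10xxxxxx ✓), payload 011000.
Byte 4: 0xAD = 10101101 (10xxxxxx ✓), payload 101101.
Concatenate: 000011111011000101101 = 0x1F62D (21 bits → U+1F62D).

U+1F62D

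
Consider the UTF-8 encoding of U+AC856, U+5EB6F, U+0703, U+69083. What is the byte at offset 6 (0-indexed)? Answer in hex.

U+AC856 → 4-byte form F2 AC A1 96 at offsets 0–3.
U+5EB6F → 4-byte form F1 9E AD AF at offsets 4–7.
Offset 6 falls in char 2's range; it's byte 3 of F1 9E AD AF = 0xAD.

0xAD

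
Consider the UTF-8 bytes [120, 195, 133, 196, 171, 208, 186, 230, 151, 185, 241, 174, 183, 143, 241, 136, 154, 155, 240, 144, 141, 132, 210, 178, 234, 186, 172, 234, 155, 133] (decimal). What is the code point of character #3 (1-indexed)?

Offset 0: leading byte 0x78 = 01111000 → 1-byte char #1 = 78.
Offset 1: leading byte 0xC3 = 11000011 → 2-byte char #2 = C3 85.
Offset 3: leading byte 0xC4 = 11000100 → 2-byte char #3 = C4 AB.
Leading byte 0xC4 = 11000100 matches 110xxxxx → 2-byte sequence.
Byte 1: 0xC4 = 11000100, payload 00100 (5 bits).
Byte 2: 0xAB = 10101011 (10xxxxxx ✓), payload 101011.
Concatenate: 00100101011 = 0x12B (11 bits → U+012B).

U+012B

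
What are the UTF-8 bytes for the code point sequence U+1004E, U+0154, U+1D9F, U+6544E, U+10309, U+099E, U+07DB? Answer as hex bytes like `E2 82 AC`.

U+1004E: 4-byte form → F0 90 81 8E.
U+0154: 2-byte form → C5 94.
U+1D9F: 3-byte form → E1 B6 9F.
U+6544E: 4-byte form → F1 A5 91 8E.
U+10309: 4-byte form → F0 90 8C 89.
U+099E: 3-byte form → E0 A6 9E.
U+07DB: 2-byte form → DF 9B.
Concatenated (22 bytes): F0 90 81 8E C5 94 E1 B6 9F F1 A5 91 8E F0 90 8C 89 E0 A6 9E DF 9B.

F0 90 81 8E C5 94 E1 B6 9F F1 A5 91 8E F0 90 8C 89 E0 A6 9E DF 9B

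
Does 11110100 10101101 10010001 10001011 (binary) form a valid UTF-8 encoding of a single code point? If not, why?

Leading byte 0xF4 = 11110100 → 4-byte form.
Payload = 0x12D44B, which exceeds U+10FFFF, the maximum Unicode code point. (Leading bytes F5–FF, or F4 followed by ≥ 0x90, are invalid.)

invalid (encodes a value above U+10FFFF)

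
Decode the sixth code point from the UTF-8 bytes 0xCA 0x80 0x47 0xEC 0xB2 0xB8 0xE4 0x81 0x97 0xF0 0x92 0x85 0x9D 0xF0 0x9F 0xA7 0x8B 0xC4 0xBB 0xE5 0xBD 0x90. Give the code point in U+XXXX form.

U+1F9CB

Offset 0: leading byte 0xCA = 11001010 → 2-byte char #1 = CA 80.
Offset 2: leading byte 0x47 = 01000111 → 1-byte char #2 = 47.
Offset 3: leading byte 0xEC = 11101100 → 3-byte char #3 = EC B2 B8.
Offset 6: leading byte 0xE4 = 11100100 → 3-byte char #4 = E4 81 97.
Offset 9: leading byte 0xF0 = 11110000 → 4-byte char #5 = F0 92 85 9D.
Offset 13: leading byte 0xF0 = 11110000 → 4-byte char #6 = F0 9F A7 8B.
Leading byte 0xF0 = 11110000 matches 11110xxx → 4-byte sequence.
Byte 1: 0xF0 = 11110000, payload 000 (3 bits).
Byte 2: 0x9F = 10011111 (10xxxxxx ✓), payload 011111.
Byte 3: 0xA7 = 10100111 (10xxxxxx ✓), payload 100111.
Byte 4: 0x8B = 10001011 (10xxxxxx ✓), payload 001011.
Concatenate: 000011111100111001011 = 0x1F9CB (21 bits → U+1F9CB).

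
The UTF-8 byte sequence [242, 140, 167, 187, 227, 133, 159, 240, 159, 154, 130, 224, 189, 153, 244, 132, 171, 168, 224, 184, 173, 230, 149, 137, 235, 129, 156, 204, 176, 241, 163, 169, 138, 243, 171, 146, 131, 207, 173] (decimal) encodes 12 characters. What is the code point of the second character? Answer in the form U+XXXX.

Offset 0: leading byte 0xF2 = 11110010 → 4-byte char #1 = F2 8C A7 BB.
Offset 4: leading byte 0xE3 = 11100011 → 3-byte char #2 = E3 85 9F.
Leading byte 0xE3 = 11100011 matches 1110xxxx → 3-byte sequence.
Byte 1: 0xE3 = 11100011, payload 0011 (4 bits).
Byte 2: 0x85 = 10000101 (10xxxxxx ✓), payload 000101.
Byte 3: 0x9F = 10011111 (10xxxxxx ✓), payload 011111.
Concatenate: 0011000101011111 = 0x315F (16 bits → U+315F).

U+315F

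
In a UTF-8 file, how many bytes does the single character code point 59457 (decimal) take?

3

U+E841 = 0xE841. UTF-8 uses 1 byte below 0x80, 2 below 0x800, 3 below 0x10000, 4 up to 0x10FFFF. 0xE841 is in U+0800–U+FFFF → 3 bytes.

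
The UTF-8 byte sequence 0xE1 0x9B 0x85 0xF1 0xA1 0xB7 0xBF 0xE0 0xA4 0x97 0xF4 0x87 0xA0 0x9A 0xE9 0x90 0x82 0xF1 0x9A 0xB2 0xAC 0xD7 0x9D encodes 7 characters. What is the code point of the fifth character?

U+9402

Offset 0: leading byte 0xE1 = 11100001 → 3-byte char #1 = E1 9B 85.
Offset 3: leading byte 0xF1 = 11110001 → 4-byte char #2 = F1 A1 B7 BF.
Offset 7: leading byte 0xE0 = 11100000 → 3-byte char #3 = E0 A4 97.
Offset 10: leading byte 0xF4 = 11110100 → 4-byte char #4 = F4 87 A0 9A.
Offset 14: leading byte 0xE9 = 11101001 → 3-byte char #5 = E9 90 82.
Leading byte 0xE9 = 11101001 matches 1110xxxx → 3-byte sequence.
Byte 1: 0xE9 = 11101001, payload 1001 (4 bits).
Byte 2: 0x90 = 10010000 (10xxxxxx ✓), payload 010000.
Byte 3: 0x82 = 10000010 (10xxxxxx ✓), payload 000010.
Concatenate: 1001010000000010 = 0x9402 (16 bits → U+9402).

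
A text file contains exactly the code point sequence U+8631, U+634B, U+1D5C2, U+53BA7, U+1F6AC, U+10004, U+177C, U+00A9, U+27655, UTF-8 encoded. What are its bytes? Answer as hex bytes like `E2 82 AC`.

E8 98 B1 E6 8D 8B F0 9D 97 82 F1 93 AE A7 F0 9F 9A AC F0 90 80 84 E1 9D BC C2 A9 F0 A7 99 95

U+8631: 3-byte form → E8 98 B1.
U+634B: 3-byte form → E6 8D 8B.
U+1D5C2: 4-byte form → F0 9D 97 82.
U+53BA7: 4-byte form → F1 93 AE A7.
U+1F6AC: 4-byte form → F0 9F 9A AC.
U+10004: 4-byte form → F0 90 80 84.
U+177C: 3-byte form → E1 9D BC.
U+00A9: 2-byte form → C2 A9.
U+27655: 4-byte form → F0 A7 99 95.
Concatenated (31 bytes): E8 98 B1 E6 8D 8B F0 9D 97 82 F1 93 AE A7 F0 9F 9A AC F0 90 80 84 E1 9D BC C2 A9 F0 A7 99 95.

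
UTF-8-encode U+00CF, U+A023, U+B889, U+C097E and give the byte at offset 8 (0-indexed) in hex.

U+00CF → 2-byte form C3 8F at offsets 0–1.
U+A023 → 3-byte form EA 80 A3 at offsets 2–4.
U+B889 → 3-byte form EB A2 89 at offsets 5–7.
U+C097E → 4-byte form F3 80 A5 BE at offsets 8–11.
Offset 8 falls in char 4's range; it's byte 1 of F3 80 A5 BE = 0xF3.

0xF3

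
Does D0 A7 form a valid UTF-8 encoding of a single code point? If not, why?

valid

Leading byte 0xD0 = 11010000 → 2-byte form.
Continuation bytes 0xA7=10100111 all match 10xxxxxx.
Decoded value 0x427 is ≥ 0x80 (shortest form) and not a surrogate.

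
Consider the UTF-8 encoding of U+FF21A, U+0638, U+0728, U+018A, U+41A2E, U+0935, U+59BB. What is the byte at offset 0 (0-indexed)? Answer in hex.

0xF3

U+FF21A → 4-byte form F3 BF 88 9A at offsets 0–3.
Offset 0 falls in char 1's range; it's byte 1 of F3 BF 88 9A = 0xF3.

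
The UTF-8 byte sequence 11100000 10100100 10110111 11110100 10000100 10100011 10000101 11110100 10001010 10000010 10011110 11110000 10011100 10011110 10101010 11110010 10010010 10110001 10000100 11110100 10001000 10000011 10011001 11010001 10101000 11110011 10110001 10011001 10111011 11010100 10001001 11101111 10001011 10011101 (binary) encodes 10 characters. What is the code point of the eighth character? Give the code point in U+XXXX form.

U+F167B

Offset 0: leading byte 0xE0 = 11100000 → 3-byte char #1 = E0 A4 B7.
Offset 3: leading byte 0xF4 = 11110100 → 4-byte char #2 = F4 84 A3 85.
Offset 7: leading byte 0xF4 = 11110100 → 4-byte char #3 = F4 8A 82 9E.
Offset 11: leading byte 0xF0 = 11110000 → 4-byte char #4 = F0 9C 9E AA.
Offset 15: leading byte 0xF2 = 11110010 → 4-byte char #5 = F2 92 B1 84.
Offset 19: leading byte 0xF4 = 11110100 → 4-byte char #6 = F4 88 83 99.
Offset 23: leading byte 0xD1 = 11010001 → 2-byte char #7 = D1 A8.
Offset 25: leading byte 0xF3 = 11110011 → 4-byte char #8 = F3 B1 99 BB.
Leading byte 0xF3 = 11110011 matches 11110xxx → 4-byte sequence.
Byte 1: 0xF3 = 11110011, payload 011 (3 bits).
Byte 2: 0xB1 = 10110001 (10xxxxxx ✓), payload 110001.
Byte 3: 0x99 = 10011001 (10xxxxxx ✓), payload 011001.
Byte 4: 0xBB = 10111011 (10xxxxxx ✓), payload 111011.
Concatenate: 011110001011001111011 = 0xF167B (21 bits → U+F167B).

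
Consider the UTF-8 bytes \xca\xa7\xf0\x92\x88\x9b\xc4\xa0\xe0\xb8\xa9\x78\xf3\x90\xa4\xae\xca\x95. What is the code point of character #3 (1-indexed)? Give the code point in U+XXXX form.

Offset 0: leading byte 0xCA = 11001010 → 2-byte char #1 = CA A7.
Offset 2: leading byte 0xF0 = 11110000 → 4-byte char #2 = F0 92 88 9B.
Offset 6: leading byte 0xC4 = 11000100 → 2-byte char #3 = C4 A0.
Leading byte 0xC4 = 11000100 matches 110xxxxx → 2-byte sequence.
Byte 1: 0xC4 = 11000100, payload 00100 (5 bits).
Byte 2: 0xA0 = 10100000 (10xxxxxx ✓), payload 100000.
Concatenate: 00100100000 = 0x120 (11 bits → U+0120).

U+0120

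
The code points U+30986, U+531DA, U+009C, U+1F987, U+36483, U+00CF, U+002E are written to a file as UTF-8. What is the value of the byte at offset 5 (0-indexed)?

0x93

U+30986 → 4-byte form F0 B0 A6 86 at offsets 0–3.
U+531DA → 4-byte form F1 93 87 9A at offsets 4–7.
Offset 5 falls in char 2's range; it's byte 2 of F1 93 87 9A = 0x93.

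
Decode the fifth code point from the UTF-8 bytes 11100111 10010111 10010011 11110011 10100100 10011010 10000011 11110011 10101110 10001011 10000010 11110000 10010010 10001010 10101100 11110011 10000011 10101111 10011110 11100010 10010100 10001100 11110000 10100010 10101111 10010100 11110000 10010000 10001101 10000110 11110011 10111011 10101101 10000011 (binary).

U+C3BDE

Offset 0: leading byte 0xE7 = 11100111 → 3-byte char #1 = E7 97 93.
Offset 3: leading byte 0xF3 = 11110011 → 4-byte char #2 = F3 A4 9A 83.
Offset 7: leading byte 0xF3 = 11110011 → 4-byte char #3 = F3 AE 8B 82.
Offset 11: leading byte 0xF0 = 11110000 → 4-byte char #4 = F0 92 8A AC.
Offset 15: leading byte 0xF3 = 11110011 → 4-byte char #5 = F3 83 AF 9E.
Leading byte 0xF3 = 11110011 matches 11110xxx → 4-byte sequence.
Byte 1: 0xF3 = 11110011, payload 011 (3 bits).
Byte 2: 0x83 = 10000011 (10xxxxxx ✓), payload 000011.
Byte 3: 0xAF = 10101111 (10xxxxxx ✓), payload 101111.
Byte 4: 0x9E = 10011110 (10xxxxxx ✓), payload 011110.
Concatenate: 011000011101111011110 = 0xC3BDE (21 bits → U+C3BDE).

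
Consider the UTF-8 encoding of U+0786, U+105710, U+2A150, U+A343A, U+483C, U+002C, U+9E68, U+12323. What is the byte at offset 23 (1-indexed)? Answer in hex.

0x92

1-indexed offset 23 is 0-indexed offset 22.
U+0786 → 2-byte form DE 86 at offsets 0–1.
U+105710 → 4-byte form F4 85 9C 90 at offsets 2–5.
U+2A150 → 4-byte form F0 AA 85 90 at offsets 6–9.
U+A343A → 4-byte form F2 A3 90 BA at offsets 10–13.
U+483C → 3-byte form E4 A0 BC at offsets 14–16.
U+002C → 1-byte form 2C at offsets 17–17.
U+9E68 → 3-byte form E9 B9 A8 at offsets 18–20.
U+12323 → 4-byte form F0 92 8C A3 at offsets 21–24.
Offset 22 falls in char 8's range; it's byte 2 of F0 92 8C A3 = 0x92.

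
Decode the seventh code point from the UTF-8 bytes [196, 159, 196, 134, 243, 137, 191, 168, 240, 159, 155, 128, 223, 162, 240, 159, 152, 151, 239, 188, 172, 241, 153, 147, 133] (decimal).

U+FF2C

Offset 0: leading byte 0xC4 = 11000100 → 2-byte char #1 = C4 9F.
Offset 2: leading byte 0xC4 = 11000100 → 2-byte char #2 = C4 86.
Offset 4: leading byte 0xF3 = 11110011 → 4-byte char #3 = F3 89 BF A8.
Offset 8: leading byte 0xF0 = 11110000 → 4-byte char #4 = F0 9F 9B 80.
Offset 12: leading byte 0xDF = 11011111 → 2-byte char #5 = DF A2.
Offset 14: leading byte 0xF0 = 11110000 → 4-byte char #6 = F0 9F 98 97.
Offset 18: leading byte 0xEF = 11101111 → 3-byte char #7 = EF BC AC.
Leading byte 0xEF = 11101111 matches 1110xxxx → 3-byte sequence.
Byte 1: 0xEF = 11101111, payload 1111 (4 bits).
Byte 2: 0xBC = 10111100 (10xxxxxx ✓), payload 111100.
Byte 3: 0xAC = 10101100 (10xxxxxx ✓), payload 101100.
Concatenate: 1111111100101100 = 0xFF2C (16 bits → U+FF2C).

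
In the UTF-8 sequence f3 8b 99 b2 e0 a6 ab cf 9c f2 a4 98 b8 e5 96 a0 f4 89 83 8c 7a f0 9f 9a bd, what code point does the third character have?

U+03DC

Offset 0: leading byte 0xF3 = 11110011 → 4-byte char #1 = F3 8B 99 B2.
Offset 4: leading byte 0xE0 = 11100000 → 3-byte char #2 = E0 A6 AB.
Offset 7: leading byte 0xCF = 11001111 → 2-byte char #3 = CF 9C.
Leading byte 0xCF = 11001111 matches 110xxxxx → 2-byte sequence.
Byte 1: 0xCF = 11001111, payload 01111 (5 bits).
Byte 2: 0x9C = 10011100 (10xxxxxx ✓), payload 011100.
Concatenate: 01111011100 = 0x3DC (11 bits → U+03DC).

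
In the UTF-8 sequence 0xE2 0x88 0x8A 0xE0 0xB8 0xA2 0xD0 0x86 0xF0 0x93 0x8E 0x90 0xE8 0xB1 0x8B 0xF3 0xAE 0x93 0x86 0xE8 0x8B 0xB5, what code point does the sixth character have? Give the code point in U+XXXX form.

U+EE4C6

Offset 0: leading byte 0xE2 = 11100010 → 3-byte char #1 = E2 88 8A.
Offset 3: leading byte 0xE0 = 11100000 → 3-byte char #2 = E0 B8 A2.
Offset 6: leading byte 0xD0 = 11010000 → 2-byte char #3 = D0 86.
Offset 8: leading byte 0xF0 = 11110000 → 4-byte char #4 = F0 93 8E 90.
Offset 12: leading byte 0xE8 = 11101000 → 3-byte char #5 = E8 B1 8B.
Offset 15: leading byte 0xF3 = 11110011 → 4-byte char #6 = F3 AE 93 86.
Leading byte 0xF3 = 11110011 matches 11110xxx → 4-byte sequence.
Byte 1: 0xF3 = 11110011, payload 011 (3 bits).
Byte 2: 0xAE = 10101110 (10xxxxxx ✓), payload 101110.
Byte 3: 0x93 = 10010011 (10xxxxxx ✓), payload 010011.
Byte 4: 0x86 = 10000110 (10xxxxxx ✓), payload 000110.
Concatenate: 011101110010011000110 = 0xEE4C6 (21 bits → U+EE4C6).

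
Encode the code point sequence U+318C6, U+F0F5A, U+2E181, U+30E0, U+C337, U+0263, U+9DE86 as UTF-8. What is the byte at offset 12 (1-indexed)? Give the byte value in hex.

1-indexed offset 12 is 0-indexed offset 11.
U+318C6 → 4-byte form F0 B1 A3 86 at offsets 0–3.
U+F0F5A → 4-byte form F3 B0 BD 9A at offsets 4–7.
U+2E181 → 4-byte form F0 AE 86 81 at offsets 8–11.
Offset 11 falls in char 3's range; it's byte 4 of F0 AE 86 81 = 0x81.

0x81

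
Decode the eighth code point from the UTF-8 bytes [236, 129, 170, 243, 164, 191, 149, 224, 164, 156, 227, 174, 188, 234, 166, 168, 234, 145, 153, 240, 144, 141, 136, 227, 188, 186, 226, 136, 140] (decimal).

U+3F3A

Offset 0: leading byte 0xEC = 11101100 → 3-byte char #1 = EC 81 AA.
Offset 3: leading byte 0xF3 = 11110011 → 4-byte char #2 = F3 A4 BF 95.
Offset 7: leading byte 0xE0 = 11100000 → 3-byte char #3 = E0 A4 9C.
Offset 10: leading byte 0xE3 = 11100011 → 3-byte char #4 = E3 AE BC.
Offset 13: leading byte 0xEA = 11101010 → 3-byte char #5 = EA A6 A8.
Offset 16: leading byte 0xEA = 11101010 → 3-byte char #6 = EA 91 99.
Offset 19: leading byte 0xF0 = 11110000 → 4-byte char #7 = F0 90 8D 88.
Offset 23: leading byte 0xE3 = 11100011 → 3-byte char #8 = E3 BC BA.
Leading byte 0xE3 = 11100011 matches 1110xxxx → 3-byte sequence.
Byte 1: 0xE3 = 11100011, payload 0011 (4 bits).
Byte 2: 0xBC = 10111100 (10xxxxxx ✓), payload 111100.
Byte 3: 0xBA = 10111010 (10xxxxxx ✓), payload 111010.
Concatenate: 0011111100111010 = 0x3F3A (16 bits → U+3F3A).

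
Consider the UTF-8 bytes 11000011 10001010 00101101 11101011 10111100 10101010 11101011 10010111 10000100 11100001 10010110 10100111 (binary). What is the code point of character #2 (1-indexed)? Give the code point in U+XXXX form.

U+002D

Offset 0: leading byte 0xC3 = 11000011 → 2-byte char #1 = C3 8A.
Offset 2: leading byte 0x2D = 00101101 → 1-byte char #2 = 2D.
Leading byte 0x2D = 00101101 matches 0xxxxxxx → 1-byte sequence.
Byte 1: 0x2D = 00101101, payload 0101101 (7 bits).
Concatenate: 0101101 = 0x2D (7 bits → U+002D).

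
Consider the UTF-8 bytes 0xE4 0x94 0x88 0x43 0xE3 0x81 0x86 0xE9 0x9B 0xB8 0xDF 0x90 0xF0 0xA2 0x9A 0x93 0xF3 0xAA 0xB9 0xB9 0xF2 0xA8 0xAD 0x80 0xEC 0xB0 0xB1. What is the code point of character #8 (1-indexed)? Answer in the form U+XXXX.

U+A8B40

Offset 0: leading byte 0xE4 = 11100100 → 3-byte char #1 = E4 94 88.
Offset 3: leading byte 0x43 = 01000011 → 1-byte char #2 = 43.
Offset 4: leading byte 0xE3 = 11100011 → 3-byte char #3 = E3 81 86.
Offset 7: leading byte 0xE9 = 11101001 → 3-byte char #4 = E9 9B B8.
Offset 10: leading byte 0xDF = 11011111 → 2-byte char #5 = DF 90.
Offset 12: leading byte 0xF0 = 11110000 → 4-byte char #6 = F0 A2 9A 93.
Offset 16: leading byte 0xF3 = 11110011 → 4-byte char #7 = F3 AA B9 B9.
Offset 20: leading byte 0xF2 = 11110010 → 4-byte char #8 = F2 A8 AD 80.
Leading byte 0xF2 = 11110010 matches 11110xxx → 4-byte sequence.
Byte 1: 0xF2 = 11110010, payload 010 (3 bits).
Byte 2: 0xA8 = 10101000 (10xxxxxx ✓), payload 101000.
Byte 3: 0xAD = 10101101 (10xxxxxx ✓), payload 101101.
Byte 4: 0x80 = 10000000 (10xxxxxx ✓), payload 000000.
Concatenate: 010101000101101000000 = 0xA8B40 (21 bits → U+A8B40).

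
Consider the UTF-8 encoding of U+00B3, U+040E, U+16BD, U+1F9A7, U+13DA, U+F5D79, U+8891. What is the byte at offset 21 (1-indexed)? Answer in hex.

0x91

1-indexed offset 21 is 0-indexed offset 20.
U+00B3 → 2-byte form C2 B3 at offsets 0–1.
U+040E → 2-byte form D0 8E at offsets 2–3.
U+16BD → 3-byte form E1 9A BD at offsets 4–6.
U+1F9A7 → 4-byte form F0 9F A6 A7 at offsets 7–10.
U+13DA → 3-byte form E1 8F 9A at offsets 11–13.
U+F5D79 → 4-byte form F3 B5 B5 B9 at offsets 14–17.
U+8891 → 3-byte form E8 A2 91 at offsets 18–20.
Offset 20 falls in char 7's range; it's byte 3 of E8 A2 91 = 0x91.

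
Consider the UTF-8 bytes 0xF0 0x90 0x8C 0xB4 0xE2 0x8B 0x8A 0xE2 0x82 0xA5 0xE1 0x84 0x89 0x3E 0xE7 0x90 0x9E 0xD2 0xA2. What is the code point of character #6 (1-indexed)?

Offset 0: leading byte 0xF0 = 11110000 → 4-byte char #1 = F0 90 8C B4.
Offset 4: leading byte 0xE2 = 11100010 → 3-byte char #2 = E2 8B 8A.
Offset 7: leading byte 0xE2 = 11100010 → 3-byte char #3 = E2 82 A5.
Offset 10: leading byte 0xE1 = 11100001 → 3-byte char #4 = E1 84 89.
Offset 13: leading byte 0x3E = 00111110 → 1-byte char #5 = 3E.
Offset 14: leading byte 0xE7 = 11100111 → 3-byte char #6 = E7 90 9E.
Leading byte 0xE7 = 11100111 matches 1110xxxx → 3-byte sequence.
Byte 1: 0xE7 = 11100111, payload 0111 (4 bits).
Byte 2: 0x90 = 10010000 (10xxxxxx ✓), payload 010000.
Byte 3: 0x9E = 10011110 (10xxxxxx ✓), payload 011110.
Concatenate: 0111010000011110 = 0x741E (16 bits → U+741E).

U+741E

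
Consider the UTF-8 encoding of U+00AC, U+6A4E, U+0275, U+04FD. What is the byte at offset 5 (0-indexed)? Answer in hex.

U+00AC → 2-byte form C2 AC at offsets 0–1.
U+6A4E → 3-byte form E6 A9 8E at offsets 2–4.
U+0275 → 2-byte form C9 B5 at offsets 5–6.
Offset 5 falls in char 3's range; it's byte 1 of C9 B5 = 0xC9.

0xC9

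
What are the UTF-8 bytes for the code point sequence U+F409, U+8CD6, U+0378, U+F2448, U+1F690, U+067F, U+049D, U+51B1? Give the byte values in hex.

U+F409: 3-byte form → EF 90 89.
U+8CD6: 3-byte form → E8 B3 96.
U+0378: 2-byte form → CD B8.
U+F2448: 4-byte form → F3 B2 91 88.
U+1F690: 4-byte form → F0 9F 9A 90.
U+067F: 2-byte form → D9 BF.
U+049D: 2-byte form → D2 9D.
U+51B1: 3-byte form → E5 86 B1.
Concatenated (23 bytes): EF 90 89 E8 B3 96 CD B8 F3 B2 91 88 F0 9F 9A 90 D9 BF D2 9D E5 86 B1.

EF 90 89 E8 B3 96 CD B8 F3 B2 91 88 F0 9F 9A 90 D9 BF D2 9D E5 86 B1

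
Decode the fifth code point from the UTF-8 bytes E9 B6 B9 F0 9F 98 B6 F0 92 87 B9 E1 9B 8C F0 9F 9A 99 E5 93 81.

U+1F699

Offset 0: leading byte 0xE9 = 11101001 → 3-byte char #1 = E9 B6 B9.
Offset 3: leading byte 0xF0 = 11110000 → 4-byte char #2 = F0 9F 98 B6.
Offset 7: leading byte 0xF0 = 11110000 → 4-byte char #3 = F0 92 87 B9.
Offset 11: leading byte 0xE1 = 11100001 → 3-byte char #4 = E1 9B 8C.
Offset 14: leading byte 0xF0 = 11110000 → 4-byte char #5 = F0 9F 9A 99.
Leading byte 0xF0 = 11110000 matches 11110xxx → 4-byte sequence.
Byte 1: 0xF0 = 11110000, payload 000 (3 bits).
Byte 2: 0x9F = 10011111 (10xxxxxx ✓), payload 011111.
Byte 3: 0x9A = 10011010 (10xxxxxx ✓), payload 011010.
Byte 4: 0x99 = 10011001 (10xxxxxx ✓), payload 011001.
Concatenate: 000011111011010011001 = 0x1F699 (21 bits → U+1F699).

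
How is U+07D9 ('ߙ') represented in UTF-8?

U+07D9 = 0x7D9 = 2009 decimal. In range U+0080–U+07FF → 2-byte form: 110xxxxx 10xxxxxx.
Binary (11 bits): 11111011001.
Split 5+6: 11111 | 011001.
Byte 1: 11011111 = 0xDF.
Byte 2: 10011001 = 0x99.

DF 99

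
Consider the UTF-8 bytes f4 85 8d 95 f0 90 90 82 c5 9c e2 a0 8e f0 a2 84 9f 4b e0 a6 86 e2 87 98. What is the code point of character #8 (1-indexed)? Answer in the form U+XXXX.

Offset 0: leading byte 0xF4 = 11110100 → 4-byte char #1 = F4 85 8D 95.
Offset 4: leading byte 0xF0 = 11110000 → 4-byte char #2 = F0 90 90 82.
Offset 8: leading byte 0xC5 = 11000101 → 2-byte char #3 = C5 9C.
Offset 10: leading byte 0xE2 = 11100010 → 3-byte char #4 = E2 A0 8E.
Offset 13: leading byte 0xF0 = 11110000 → 4-byte char #5 = F0 A2 84 9F.
Offset 17: leading byte 0x4B = 01001011 → 1-byte char #6 = 4B.
Offset 18: leading byte 0xE0 = 11100000 → 3-byte char #7 = E0 A6 86.
Offset 21: leading byte 0xE2 = 11100010 → 3-byte char #8 = E2 87 98.
Leading byte 0xE2 = 11100010 matches 1110xxxx → 3-byte sequence.
Byte 1: 0xE2 = 11100010, payload 0010 (4 bits).
Byte 2: 0x87 = 10000111 (10xxxxxx ✓), payload 000111.
Byte 3: 0x98 = 10011000 (10xxxxxx ✓), payload 011000.
Concatenate: 0010000111011000 = 0x21D8 (16 bits → U+21D8).

U+21D8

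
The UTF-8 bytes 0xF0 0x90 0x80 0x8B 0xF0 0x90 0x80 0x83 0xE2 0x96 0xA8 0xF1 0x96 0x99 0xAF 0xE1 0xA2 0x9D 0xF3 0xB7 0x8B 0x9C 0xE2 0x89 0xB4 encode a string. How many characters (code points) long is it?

Byte at offset 0: 0xF0 = 11110000 → 4-byte char (#1). Advance 4.
Byte at offset 4: 0xF0 = 11110000 → 4-byte char (#2). Advance 4.
Byte at offset 8: 0xE2 = 11100010 → 3-byte char (#3). Advance 3.
Byte at offset 11: 0xF1 = 11110001 → 4-byte char (#4). Advance 4.
Byte at offset 15: 0xE1 = 11100001 → 3-byte char (#5). Advance 3.
Byte at offset 18: 0xF3 = 11110011 → 4-byte char (#6). Advance 4.
Byte at offset 22: 0xE2 = 11100010 → 3-byte char (#7). Advance 3.
Reached end at offset 25 after 7 code points.

7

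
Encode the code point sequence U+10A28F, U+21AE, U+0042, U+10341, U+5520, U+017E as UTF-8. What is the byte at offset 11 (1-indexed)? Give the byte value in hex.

1-indexed offset 11 is 0-indexed offset 10.
U+10A28F → 4-byte form F4 8A 8A 8F at offsets 0–3.
U+21AE → 3-byte form E2 86 AE at offsets 4–6.
U+0042 → 1-byte form 42 at offsets 7–7.
U+10341 → 4-byte form F0 90 8D 81 at offsets 8–11.
Offset 10 falls in char 4's range; it's byte 3 of F0 90 8D 81 = 0x8D.

0x8D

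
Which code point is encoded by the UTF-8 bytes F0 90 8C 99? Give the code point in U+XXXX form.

U+10319

Leading byte 0xF0 = 11110000 matches 11110xxx → 4-byte sequence.
Byte 1: 0xF0 = 11110000, payload 000 (3 bits).
Byte 2: 0x90 = 10010000 (10xxxxxx ✓), payload 010000.
Byte 3: 0x8C = 10001100 (10xxxxxx ✓), payload 001100.
Byte 4: 0x99 = 10011001 (10xxxxxx ✓), payload 011001.
Concatenate: 000010000001100011001 = 0x10319 (21 bits → U+10319).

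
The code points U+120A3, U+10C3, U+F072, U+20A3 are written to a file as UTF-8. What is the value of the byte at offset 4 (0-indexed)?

U+120A3 → 4-byte form F0 92 82 A3 at offsets 0–3.
U+10C3 → 3-byte form E1 83 83 at offsets 4–6.
Offset 4 falls in char 2's range; it's byte 1 of E1 83 83 = 0xE1.

0xE1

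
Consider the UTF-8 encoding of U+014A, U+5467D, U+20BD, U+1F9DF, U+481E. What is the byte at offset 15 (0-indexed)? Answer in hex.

U+014A → 2-byte form C5 8A at offsets 0–1.
U+5467D → 4-byte form F1 94 99 BD at offsets 2–5.
U+20BD → 3-byte form E2 82 BD at offsets 6–8.
U+1F9DF → 4-byte form F0 9F A7 9F at offsets 9–12.
U+481E → 3-byte form E4 A0 9E at offsets 13–15.
Offset 15 falls in char 5's range; it's byte 3 of E4 A0 9E = 0x9E.

0x9E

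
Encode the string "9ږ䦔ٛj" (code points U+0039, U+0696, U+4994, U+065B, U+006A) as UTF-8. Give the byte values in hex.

U+0039: 1-byte form → 39.
U+0696: 2-byte form → DA 96.
U+4994: 3-byte form → E4 A6 94.
U+065B: 2-byte form → D9 9B.
U+006A: 1-byte form → 6A.
Concatenated (9 bytes): 39 DA 96 E4 A6 94 D9 9B 6A.

39 DA 96 E4 A6 94 D9 9B 6A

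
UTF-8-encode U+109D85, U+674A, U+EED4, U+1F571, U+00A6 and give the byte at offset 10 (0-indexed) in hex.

0xF0

U+109D85 → 4-byte form F4 89 B6 85 at offsets 0–3.
U+674A → 3-byte form E6 9D 8A at offsets 4–6.
U+EED4 → 3-byte form EE BB 94 at offsets 7–9.
U+1F571 → 4-byte form F0 9F 95 B1 at offsets 10–13.
Offset 10 falls in char 4's range; it's byte 1 of F0 9F 95 B1 = 0xF0.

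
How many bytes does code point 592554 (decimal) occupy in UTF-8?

U+90AAA = 0x90AAA. UTF-8 uses 1 byte below 0x80, 2 below 0x800, 3 below 0x10000, 4 up to 0x10FFFF. 0x90AAA is in U+10000–U+10FFFF → 4 bytes.

4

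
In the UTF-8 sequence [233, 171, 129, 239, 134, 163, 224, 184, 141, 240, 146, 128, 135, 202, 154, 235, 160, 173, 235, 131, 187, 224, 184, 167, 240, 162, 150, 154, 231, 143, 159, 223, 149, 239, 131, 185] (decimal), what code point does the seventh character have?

Offset 0: leading byte 0xE9 = 11101001 → 3-byte char #1 = E9 AB 81.
Offset 3: leading byte 0xEF = 11101111 → 3-byte char #2 = EF 86 A3.
Offset 6: leading byte 0xE0 = 11100000 → 3-byte char #3 = E0 B8 8D.
Offset 9: leading byte 0xF0 = 11110000 → 4-byte char #4 = F0 92 80 87.
Offset 13: leading byte 0xCA = 11001010 → 2-byte char #5 = CA 9A.
Offset 15: leading byte 0xEB = 11101011 → 3-byte char #6 = EB A0 AD.
Offset 18: leading byte 0xEB = 11101011 → 3-byte char #7 = EB 83 BB.
Leading byte 0xEB = 11101011 matches 1110xxxx → 3-byte sequence.
Byte 1: 0xEB = 11101011, payload 1011 (4 bits).
Byte 2: 0x83 = 10000011 (10xxxxxx ✓), payload 000011.
Byte 3: 0xBB = 10111011 (10xxxxxx ✓), payload 111011.
Concatenate: 1011000011111011 = 0xB0FB (16 bits → U+B0FB).

U+B0FB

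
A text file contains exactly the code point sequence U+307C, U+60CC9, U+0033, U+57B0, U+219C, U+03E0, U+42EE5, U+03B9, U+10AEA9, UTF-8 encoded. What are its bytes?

E3 81 BC F1 A0 B3 89 33 E5 9E B0 E2 86 9C CF A0 F1 82 BB A5 CE B9 F4 8A BA A9

U+307C: 3-byte form → E3 81 BC.
U+60CC9: 4-byte form → F1 A0 B3 89.
U+0033: 1-byte form → 33.
U+57B0: 3-byte form → E5 9E B0.
U+219C: 3-byte form → E2 86 9C.
U+03E0: 2-byte form → CF A0.
U+42EE5: 4-byte form → F1 82 BB A5.
U+03B9: 2-byte form → CE B9.
U+10AEA9: 4-byte form → F4 8A BA A9.
Concatenated (26 bytes): E3 81 BC F1 A0 B3 89 33 E5 9E B0 E2 86 9C CF A0 F1 82 BB A5 CE B9 F4 8A BA A9.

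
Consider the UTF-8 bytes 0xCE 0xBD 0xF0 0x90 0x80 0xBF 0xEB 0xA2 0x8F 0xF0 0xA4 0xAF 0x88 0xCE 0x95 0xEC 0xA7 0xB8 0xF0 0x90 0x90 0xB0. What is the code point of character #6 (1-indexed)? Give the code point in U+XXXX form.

Offset 0: leading byte 0xCE = 11001110 → 2-byte char #1 = CE BD.
Offset 2: leading byte 0xF0 = 11110000 → 4-byte char #2 = F0 90 80 BF.
Offset 6: leading byte 0xEB = 11101011 → 3-byte char #3 = EB A2 8F.
Offset 9: leading byte 0xF0 = 11110000 → 4-byte char #4 = F0 A4 AF 88.
Offset 13: leading byte 0xCE = 11001110 → 2-byte char #5 = CE 95.
Offset 15: leading byte 0xEC = 11101100 → 3-byte char #6 = EC A7 B8.
Leading byte 0xEC = 11101100 matches 1110xxxx → 3-byte sequence.
Byte 1: 0xEC = 11101100, payload 1100 (4 bits).
Byte 2: 0xA7 = 10100111 (10xxxxxx ✓), payload 100111.
Byte 3: 0xB8 = 10111000 (10xxxxxx ✓), payload 111000.
Concatenate: 1100100111111000 = 0xC9F8 (16 bits → U+C9F8).

U+C9F8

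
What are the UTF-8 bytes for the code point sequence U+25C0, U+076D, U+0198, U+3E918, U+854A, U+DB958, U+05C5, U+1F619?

E2 97 80 DD AD C6 98 F0 BE A4 98 E8 95 8A F3 9B A5 98 D7 85 F0 9F 98 99

U+25C0: 3-byte form → E2 97 80.
U+076D: 2-byte form → DD AD.
U+0198: 2-byte form → C6 98.
U+3E918: 4-byte form → F0 BE A4 98.
U+854A: 3-byte form → E8 95 8A.
U+DB958: 4-byte form → F3 9B A5 98.
U+05C5: 2-byte form → D7 85.
U+1F619: 4-byte form → F0 9F 98 99.
Concatenated (24 bytes): E2 97 80 DD AD C6 98 F0 BE A4 98 E8 95 8A F3 9B A5 98 D7 85 F0 9F 98 99.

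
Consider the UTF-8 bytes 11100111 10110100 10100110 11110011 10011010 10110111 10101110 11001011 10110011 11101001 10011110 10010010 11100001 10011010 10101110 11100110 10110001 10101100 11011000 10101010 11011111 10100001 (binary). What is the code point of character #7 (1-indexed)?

Offset 0: leading byte 0xE7 = 11100111 → 3-byte char #1 = E7 B4 A6.
Offset 3: leading byte 0xF3 = 11110011 → 4-byte char #2 = F3 9A B7 AE.
Offset 7: leading byte 0xCB = 11001011 → 2-byte char #3 = CB B3.
Offset 9: leading byte 0xE9 = 11101001 → 3-byte char #4 = E9 9E 92.
Offset 12: leading byte 0xE1 = 11100001 → 3-byte char #5 = E1 9A AE.
Offset 15: leading byte 0xE6 = 11100110 → 3-byte char #6 = E6 B1 AC.
Offset 18: leading byte 0xD8 = 11011000 → 2-byte char #7 = D8 AA.
Leading byte 0xD8 = 11011000 matches 110xxxxx → 2-byte sequence.
Byte 1: 0xD8 = 11011000, payload 11000 (5 bits).
Byte 2: 0xAA = 10101010 (10xxxxxx ✓), payload 101010.
Concatenate: 11000101010 = 0x62A (11 bits → U+062A).

U+062A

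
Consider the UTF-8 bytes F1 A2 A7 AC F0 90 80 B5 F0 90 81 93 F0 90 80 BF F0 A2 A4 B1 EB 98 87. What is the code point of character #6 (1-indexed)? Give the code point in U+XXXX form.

U+B607

Offset 0: leading byte 0xF1 = 11110001 → 4-byte char #1 = F1 A2 A7 AC.
Offset 4: leading byte 0xF0 = 11110000 → 4-byte char #2 = F0 90 80 B5.
Offset 8: leading byte 0xF0 = 11110000 → 4-byte char #3 = F0 90 81 93.
Offset 12: leading byte 0xF0 = 11110000 → 4-byte char #4 = F0 90 80 BF.
Offset 16: leading byte 0xF0 = 11110000 → 4-byte char #5 = F0 A2 A4 B1.
Offset 20: leading byte 0xEB = 11101011 → 3-byte char #6 = EB 98 87.
Leading byte 0xEB = 11101011 matches 1110xxxx → 3-byte sequence.
Byte 1: 0xEB = 11101011, payload 1011 (4 bits).
Byte 2: 0x98 = 10011000 (10xxxxxx ✓), payload 011000.
Byte 3: 0x87 = 10000111 (10xxxxxx ✓), payload 000111.
Concatenate: 1011011000000111 = 0xB607 (16 bits → U+B607).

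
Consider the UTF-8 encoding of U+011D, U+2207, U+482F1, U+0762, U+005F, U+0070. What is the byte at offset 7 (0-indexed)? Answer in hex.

0x8B

U+011D → 2-byte form C4 9D at offsets 0–1.
U+2207 → 3-byte form E2 88 87 at offsets 2–4.
U+482F1 → 4-byte form F1 88 8B B1 at offsets 5–8.
Offset 7 falls in char 3's range; it's byte 3 of F1 88 8B B1 = 0x8B.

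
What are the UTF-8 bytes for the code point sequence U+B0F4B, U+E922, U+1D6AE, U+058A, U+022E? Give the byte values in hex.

F2 B0 BD 8B EE A4 A2 F0 9D 9A AE D6 8A C8 AE

U+B0F4B: 4-byte form → F2 B0 BD 8B.
U+E922: 3-byte form → EE A4 A2.
U+1D6AE: 4-byte form → F0 9D 9A AE.
U+058A: 2-byte form → D6 8A.
U+022E: 2-byte form → C8 AE.
Concatenated (15 bytes): F2 B0 BD 8B EE A4 A2 F0 9D 9A AE D6 8A C8 AE.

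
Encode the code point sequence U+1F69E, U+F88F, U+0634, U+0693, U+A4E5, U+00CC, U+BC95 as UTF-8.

U+1F69E: 4-byte form → F0 9F 9A 9E.
U+F88F: 3-byte form → EF A2 8F.
U+0634: 2-byte form → D8 B4.
U+0693: 2-byte form → DA 93.
U+A4E5: 3-byte form → EA 93 A5.
U+00CC: 2-byte form → C3 8C.
U+BC95: 3-byte form → EB B2 95.
Concatenated (19 bytes): F0 9F 9A 9E EF A2 8F D8 B4 DA 93 EA 93 A5 C3 8C EB B2 95.

F0 9F 9A 9E EF A2 8F D8 B4 DA 93 EA 93 A5 C3 8C EB B2 95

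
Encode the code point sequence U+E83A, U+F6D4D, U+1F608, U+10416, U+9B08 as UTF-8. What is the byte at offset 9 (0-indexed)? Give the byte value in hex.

U+E83A → 3-byte form EE A0 BA at offsets 0–2.
U+F6D4D → 4-byte form F3 B6 B5 8D at offsets 3–6.
U+1F608 → 4-byte form F0 9F 98 88 at offsets 7–10.
Offset 9 falls in char 3's range; it's byte 3 of F0 9F 98 88 = 0x98.

0x98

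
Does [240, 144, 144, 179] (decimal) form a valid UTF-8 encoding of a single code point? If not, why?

Leading byte 0xF0 = 11110000 → 4-byte form.
Continuation bytes 0x90=10010000, 0x90=10010000, 0xB3=10110011 all match 10xxxxxx.
Decoded value 0x10433 is ≥ 0x10000 (shortest form) and not a surrogate.

valid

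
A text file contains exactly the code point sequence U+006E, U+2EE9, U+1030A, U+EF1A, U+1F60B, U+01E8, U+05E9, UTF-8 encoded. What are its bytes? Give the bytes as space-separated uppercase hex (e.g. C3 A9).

U+006E: 1-byte form → 6E.
U+2EE9: 3-byte form → E2 BB A9.
U+1030A: 4-byte form → F0 90 8C 8A.
U+EF1A: 3-byte form → EE BC 9A.
U+1F60B: 4-byte form → F0 9F 98 8B.
U+01E8: 2-byte form → C7 A8.
U+05E9: 2-byte form → D7 A9.
Concatenated (19 bytes): 6E E2 BB A9 F0 90 8C 8A EE BC 9A F0 9F 98 8B C7 A8 D7 A9.

6E E2 BB A9 F0 90 8C 8A EE BC 9A F0 9F 98 8B C7 A8 D7 A9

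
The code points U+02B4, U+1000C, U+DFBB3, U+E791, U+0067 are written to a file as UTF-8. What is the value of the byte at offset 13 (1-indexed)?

1-indexed offset 13 is 0-indexed offset 12.
U+02B4 → 2-byte form CA B4 at offsets 0–1.
U+1000C → 4-byte form F0 90 80 8C at offsets 2–5.
U+DFBB3 → 4-byte form F3 9F AE B3 at offsets 6–9.
U+E791 → 3-byte form EE 9E 91 at offsets 10–12.
Offset 12 falls in char 4's range; it's byte 3 of EE 9E 91 = 0x91.

0x91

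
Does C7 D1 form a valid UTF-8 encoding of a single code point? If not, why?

Leading byte 0xC7 = 11000111 → 2-byte form.
Byte 2 is 0xD1 = 11010001, which is not 10xxxxxx — expected a continuation byte.

invalid (non-continuation byte where continuation expected)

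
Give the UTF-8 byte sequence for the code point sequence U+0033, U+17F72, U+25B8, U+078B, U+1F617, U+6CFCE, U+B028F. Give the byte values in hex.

U+0033: 1-byte form → 33.
U+17F72: 4-byte form → F0 97 BD B2.
U+25B8: 3-byte form → E2 96 B8.
U+078B: 2-byte form → DE 8B.
U+1F617: 4-byte form → F0 9F 98 97.
U+6CFCE: 4-byte form → F1 AC BF 8E.
U+B028F: 4-byte form → F2 B0 8A 8F.
Concatenated (22 bytes): 33 F0 97 BD B2 E2 96 B8 DE 8B F0 9F 98 97 F1 AC BF 8E F2 B0 8A 8F.

33 F0 97 BD B2 E2 96 B8 DE 8B F0 9F 98 97 F1 AC BF 8E F2 B0 8A 8F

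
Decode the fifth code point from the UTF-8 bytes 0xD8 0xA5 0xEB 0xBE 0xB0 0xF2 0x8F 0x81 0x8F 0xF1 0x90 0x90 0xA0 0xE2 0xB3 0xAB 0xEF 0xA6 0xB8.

Offset 0: leading byte 0xD8 = 11011000 → 2-byte char #1 = D8 A5.
Offset 2: leading byte 0xEB = 11101011 → 3-byte char #2 = EB BE B0.
Offset 5: leading byte 0xF2 = 11110010 → 4-byte char #3 = F2 8F 81 8F.
Offset 9: leading byte 0xF1 = 11110001 → 4-byte char #4 = F1 90 90 A0.
Offset 13: leading byte 0xE2 = 11100010 → 3-byte char #5 = E2 B3 AB.
Leading byte 0xE2 = 11100010 matches 1110xxxx → 3-byte sequence.
Byte 1: 0xE2 = 11100010, payload 0010 (4 bits).
Byte 2: 0xB3 = 10110011 (10xxxxxx ✓), payload 110011.
Byte 3: 0xAB = 10101011 (10xxxxxx ✓), payload 101011.
Concatenate: 0010110011101011 = 0x2CEB (16 bits → U+2CEB).

U+2CEB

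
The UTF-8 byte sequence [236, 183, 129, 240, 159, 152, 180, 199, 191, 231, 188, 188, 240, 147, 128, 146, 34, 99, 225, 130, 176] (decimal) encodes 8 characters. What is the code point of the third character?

U+01FF

Offset 0: leading byte 0xEC = 11101100 → 3-byte char #1 = EC B7 81.
Offset 3: leading byte 0xF0 = 11110000 → 4-byte char #2 = F0 9F 98 B4.
Offset 7: leading byte 0xC7 = 11000111 → 2-byte char #3 = C7 BF.
Leading byte 0xC7 = 11000111 matches 110xxxxx → 2-byte sequence.
Byte 1: 0xC7 = 11000111, payload 00111 (5 bits).
Byte 2: 0xBF = 10111111 (10xxxxxx ✓), payload 111111.
Concatenate: 00111111111 = 0x1FF (11 bits → U+01FF).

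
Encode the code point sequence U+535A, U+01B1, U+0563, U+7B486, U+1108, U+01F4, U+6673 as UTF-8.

U+535A: 3-byte form → E5 8D 9A.
U+01B1: 2-byte form → C6 B1.
U+0563: 2-byte form → D5 A3.
U+7B486: 4-byte form → F1 BB 92 86.
U+1108: 3-byte form → E1 84 88.
U+01F4: 2-byte form → C7 B4.
U+6673: 3-byte form → E6 99 B3.
Concatenated (19 bytes): E5 8D 9A C6 B1 D5 A3 F1 BB 92 86 E1 84 88 C7 B4 E6 99 B3.

E5 8D 9A C6 B1 D5 A3 F1 BB 92 86 E1 84 88 C7 B4 E6 99 B3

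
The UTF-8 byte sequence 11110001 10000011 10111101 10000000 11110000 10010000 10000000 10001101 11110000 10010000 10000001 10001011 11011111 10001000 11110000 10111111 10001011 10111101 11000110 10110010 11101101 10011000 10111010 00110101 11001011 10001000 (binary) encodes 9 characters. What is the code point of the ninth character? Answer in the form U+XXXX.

U+02C8

Offset 0: leading byte 0xF1 = 11110001 → 4-byte char #1 = F1 83 BD 80.
Offset 4: leading byte 0xF0 = 11110000 → 4-byte char #2 = F0 90 80 8D.
Offset 8: leading byte 0xF0 = 11110000 → 4-byte char #3 = F0 90 81 8B.
Offset 12: leading byte 0xDF = 11011111 → 2-byte char #4 = DF 88.
Offset 14: leading byte 0xF0 = 11110000 → 4-byte char #5 = F0 BF 8B BD.
Offset 18: leading byte 0xC6 = 11000110 → 2-byte char #6 = C6 B2.
Offset 20: leading byte 0xED = 11101101 → 3-byte char #7 = ED 98 BA.
Offset 23: leading byte 0x35 = 00110101 → 1-byte char #8 = 35.
Offset 24: leading byte 0xCB = 11001011 → 2-byte char #9 = CB 88.
Leading byte 0xCB = 11001011 matches 110xxxxx → 2-byte sequence.
Byte 1: 0xCB = 11001011, payload 01011 (5 bits).
Byte 2: 0x88 = 10001000 (10xxxxxx ✓), payload 001000.
Concatenate: 01011001000 = 0x2C8 (11 bits → U+02C8).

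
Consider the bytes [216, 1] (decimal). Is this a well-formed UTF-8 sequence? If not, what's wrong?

invalid (non-continuation byte where continuation expected)

Leading byte 0xD8 = 11011000 → 2-byte form.
Byte 2 is 0x01 = 00000001, which is not 10xxxxxx — expected a continuation byte.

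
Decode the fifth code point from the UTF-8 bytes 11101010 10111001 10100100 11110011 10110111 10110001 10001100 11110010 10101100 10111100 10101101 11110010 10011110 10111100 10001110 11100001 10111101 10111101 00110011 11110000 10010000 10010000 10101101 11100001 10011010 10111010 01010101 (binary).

Offset 0: leading byte 0xEA = 11101010 → 3-byte char #1 = EA B9 A4.
Offset 3: leading byte 0xF3 = 11110011 → 4-byte char #2 = F3 B7 B1 8C.
Offset 7: leading byte 0xF2 = 11110010 → 4-byte char #3 = F2 AC BC AD.
Offset 11: leading byte 0xF2 = 11110010 → 4-byte char #4 = F2 9E BC 8E.
Offset 15: leading byte 0xE1 = 11100001 → 3-byte char #5 = E1 BD BD.
Leading byte 0xE1 = 11100001 matches 1110xxxx → 3-byte sequence.
Byte 1: 0xE1 = 11100001, payload 0001 (4 bits).
Byte 2: 0xBD = 10111101 (10xxxxxx ✓), payload 111101.
Byte 3: 0xBD = 10111101 (10xxxxxx ✓), payload 111101.
Concatenate: 0001111101111101 = 0x1F7D (16 bits → U+1F7D).

U+1F7D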